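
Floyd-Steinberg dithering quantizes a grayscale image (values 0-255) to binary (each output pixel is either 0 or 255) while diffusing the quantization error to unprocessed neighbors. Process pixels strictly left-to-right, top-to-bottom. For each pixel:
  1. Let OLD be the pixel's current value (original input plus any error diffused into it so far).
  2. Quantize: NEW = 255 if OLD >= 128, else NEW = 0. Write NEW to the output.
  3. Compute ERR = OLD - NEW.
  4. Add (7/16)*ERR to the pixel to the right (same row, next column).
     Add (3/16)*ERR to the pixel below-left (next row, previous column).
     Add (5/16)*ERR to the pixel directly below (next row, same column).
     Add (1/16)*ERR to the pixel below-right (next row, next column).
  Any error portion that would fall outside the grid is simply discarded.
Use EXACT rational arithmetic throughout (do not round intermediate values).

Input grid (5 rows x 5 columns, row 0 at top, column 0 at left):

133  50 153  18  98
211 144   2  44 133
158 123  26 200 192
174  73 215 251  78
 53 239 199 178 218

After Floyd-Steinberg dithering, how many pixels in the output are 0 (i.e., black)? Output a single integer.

Answer: 11

Derivation:
(0,0): OLD=133 → NEW=255, ERR=-122
(0,1): OLD=-27/8 → NEW=0, ERR=-27/8
(0,2): OLD=19395/128 → NEW=255, ERR=-13245/128
(0,3): OLD=-55851/2048 → NEW=0, ERR=-55851/2048
(0,4): OLD=2820307/32768 → NEW=0, ERR=2820307/32768
(1,0): OLD=22047/128 → NEW=255, ERR=-10593/128
(1,1): OLD=81625/1024 → NEW=0, ERR=81625/1024
(1,2): OLD=-25779/32768 → NEW=0, ERR=-25779/32768
(1,3): OLD=5872585/131072 → NEW=0, ERR=5872585/131072
(1,4): OLD=372860987/2097152 → NEW=255, ERR=-161912773/2097152
(2,0): OLD=2409827/16384 → NEW=255, ERR=-1768093/16384
(2,1): OLD=50004977/524288 → NEW=0, ERR=50004977/524288
(2,2): OLD=678339347/8388608 → NEW=0, ERR=678339347/8388608
(2,3): OLD=31521595529/134217728 → NEW=255, ERR=-2703925111/134217728
(2,4): OLD=347590824319/2147483648 → NEW=255, ERR=-200017505921/2147483648
(3,0): OLD=1326737843/8388608 → NEW=255, ERR=-812357197/8388608
(3,1): OLD=4620773175/67108864 → NEW=0, ERR=4620773175/67108864
(3,2): OLD=585356455309/2147483648 → NEW=255, ERR=37748125069/2147483648
(3,3): OLD=1030727444005/4294967296 → NEW=255, ERR=-64489216475/4294967296
(3,4): OLD=2821994007321/68719476736 → NEW=0, ERR=2821994007321/68719476736
(4,0): OLD=38276348317/1073741824 → NEW=0, ERR=38276348317/1073741824
(4,1): OLD=9392450987165/34359738368 → NEW=255, ERR=630717703325/34359738368
(4,2): OLD=117654375562707/549755813888 → NEW=255, ERR=-22533356978733/549755813888
(4,3): OLD=1444089336751261/8796093022208 → NEW=255, ERR=-798914383911779/8796093022208
(4,4): OLD=26762374023423691/140737488355328 → NEW=255, ERR=-9125685507184949/140737488355328
Output grid:
  Row 0: #.#..  (3 black, running=3)
  Row 1: #...#  (3 black, running=6)
  Row 2: #..##  (2 black, running=8)
  Row 3: #.##.  (2 black, running=10)
  Row 4: .####  (1 black, running=11)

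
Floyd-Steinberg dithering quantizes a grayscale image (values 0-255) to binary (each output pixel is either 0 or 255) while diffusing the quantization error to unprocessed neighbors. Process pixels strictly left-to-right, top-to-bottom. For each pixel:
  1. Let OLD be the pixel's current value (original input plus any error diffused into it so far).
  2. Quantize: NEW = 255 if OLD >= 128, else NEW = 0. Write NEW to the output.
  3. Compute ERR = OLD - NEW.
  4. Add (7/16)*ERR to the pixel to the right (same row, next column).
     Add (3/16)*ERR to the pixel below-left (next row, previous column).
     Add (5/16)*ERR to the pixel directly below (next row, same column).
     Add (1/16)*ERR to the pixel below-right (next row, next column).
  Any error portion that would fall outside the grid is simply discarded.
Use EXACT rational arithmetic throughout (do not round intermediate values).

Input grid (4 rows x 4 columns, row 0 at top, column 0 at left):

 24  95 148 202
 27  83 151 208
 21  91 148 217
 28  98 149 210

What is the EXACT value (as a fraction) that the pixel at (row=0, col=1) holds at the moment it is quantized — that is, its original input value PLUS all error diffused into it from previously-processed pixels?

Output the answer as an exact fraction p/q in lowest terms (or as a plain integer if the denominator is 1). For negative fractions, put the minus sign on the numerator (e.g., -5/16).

Answer: 211/2

Derivation:
(0,0): OLD=24 → NEW=0, ERR=24
(0,1): OLD=211/2 → NEW=0, ERR=211/2
Target (0,1): original=95, with diffused error = 211/2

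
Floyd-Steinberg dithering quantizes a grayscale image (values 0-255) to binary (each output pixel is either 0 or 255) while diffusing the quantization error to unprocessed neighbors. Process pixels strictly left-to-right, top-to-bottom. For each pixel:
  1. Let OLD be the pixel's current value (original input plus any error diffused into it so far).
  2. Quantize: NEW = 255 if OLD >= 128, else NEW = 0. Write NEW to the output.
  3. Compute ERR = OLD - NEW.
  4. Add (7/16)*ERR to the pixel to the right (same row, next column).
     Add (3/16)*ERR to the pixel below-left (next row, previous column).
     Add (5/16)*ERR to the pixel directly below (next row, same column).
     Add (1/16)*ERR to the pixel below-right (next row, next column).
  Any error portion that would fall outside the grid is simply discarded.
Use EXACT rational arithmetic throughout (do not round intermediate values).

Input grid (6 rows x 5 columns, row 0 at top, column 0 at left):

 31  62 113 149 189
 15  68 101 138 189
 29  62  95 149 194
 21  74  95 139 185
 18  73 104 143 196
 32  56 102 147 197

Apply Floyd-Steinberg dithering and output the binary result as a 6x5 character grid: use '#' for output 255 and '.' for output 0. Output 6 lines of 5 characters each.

Answer: ..#.#
..#.#
...##
.#.#.
..#.#
...##

Derivation:
(0,0): OLD=31 → NEW=0, ERR=31
(0,1): OLD=1209/16 → NEW=0, ERR=1209/16
(0,2): OLD=37391/256 → NEW=255, ERR=-27889/256
(0,3): OLD=415081/4096 → NEW=0, ERR=415081/4096
(0,4): OLD=15291871/65536 → NEW=255, ERR=-1419809/65536
(1,0): OLD=9947/256 → NEW=0, ERR=9947/256
(1,1): OLD=184573/2048 → NEW=0, ERR=184573/2048
(1,2): OLD=8526785/65536 → NEW=255, ERR=-8184895/65536
(1,3): OLD=27304173/262144 → NEW=0, ERR=27304173/262144
(1,4): OLD=982021671/4194304 → NEW=255, ERR=-87525849/4194304
(2,0): OLD=1901871/32768 → NEW=0, ERR=1901871/32768
(2,1): OLD=99161333/1048576 → NEW=0, ERR=99161333/1048576
(2,2): OLD=2055324703/16777216 → NEW=0, ERR=2055324703/16777216
(2,3): OLD=59975847917/268435456 → NEW=255, ERR=-8475193363/268435456
(2,4): OLD=773848503355/4294967296 → NEW=255, ERR=-321368157125/4294967296
(3,0): OLD=954104895/16777216 → NEW=0, ERR=954104895/16777216
(3,1): OLD=20807798355/134217728 → NEW=255, ERR=-13417722285/134217728
(3,2): OLD=384559478529/4294967296 → NEW=0, ERR=384559478529/4294967296
(3,3): OLD=1390995849945/8589934592 → NEW=255, ERR=-799437471015/8589934592
(3,4): OLD=16345256336349/137438953472 → NEW=0, ERR=16345256336349/137438953472
(4,0): OLD=36565734609/2147483648 → NEW=0, ERR=36565734609/2147483648
(4,1): OLD=4779535809361/68719476736 → NEW=0, ERR=4779535809361/68719476736
(4,2): OLD=152514345122271/1099511627776 → NEW=255, ERR=-127861119960609/1099511627776
(4,3): OLD=1599748161753425/17592186044416 → NEW=0, ERR=1599748161753425/17592186044416
(4,4): OLD=75191048682187191/281474976710656 → NEW=255, ERR=3414929620969911/281474976710656
(5,0): OLD=55373497054355/1099511627776 → NEW=0, ERR=55373497054355/1099511627776
(5,1): OLD=695139029427321/8796093022208 → NEW=0, ERR=695139029427321/8796093022208
(5,2): OLD=34236310092077377/281474976710656 → NEW=0, ERR=34236310092077377/281474976710656
(5,3): OLD=251793877740318095/1125899906842624 → NEW=255, ERR=-35310598504551025/1125899906842624
(5,4): OLD=3472344791607711093/18014398509481984 → NEW=255, ERR=-1121326828310194827/18014398509481984
Row 0: ..#.#
Row 1: ..#.#
Row 2: ...##
Row 3: .#.#.
Row 4: ..#.#
Row 5: ...##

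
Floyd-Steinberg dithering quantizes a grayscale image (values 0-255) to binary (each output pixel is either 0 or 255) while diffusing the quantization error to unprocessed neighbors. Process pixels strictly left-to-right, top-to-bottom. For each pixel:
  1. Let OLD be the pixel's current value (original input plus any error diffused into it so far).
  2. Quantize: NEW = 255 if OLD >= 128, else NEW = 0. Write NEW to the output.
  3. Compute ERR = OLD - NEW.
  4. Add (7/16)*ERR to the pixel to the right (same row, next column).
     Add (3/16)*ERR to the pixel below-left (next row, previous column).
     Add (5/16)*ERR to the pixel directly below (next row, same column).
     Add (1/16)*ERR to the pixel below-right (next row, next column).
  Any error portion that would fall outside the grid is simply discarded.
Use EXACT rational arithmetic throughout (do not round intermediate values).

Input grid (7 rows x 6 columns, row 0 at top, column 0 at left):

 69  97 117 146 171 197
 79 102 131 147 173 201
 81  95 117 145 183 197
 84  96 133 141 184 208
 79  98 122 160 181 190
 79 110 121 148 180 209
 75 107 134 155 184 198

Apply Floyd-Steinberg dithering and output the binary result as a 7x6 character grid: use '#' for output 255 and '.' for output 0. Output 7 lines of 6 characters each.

Answer: ..#.##
.#.##.
.#.#.#
.#.###
..#.##
.#.#.#
.#.###

Derivation:
(0,0): OLD=69 → NEW=0, ERR=69
(0,1): OLD=2035/16 → NEW=0, ERR=2035/16
(0,2): OLD=44197/256 → NEW=255, ERR=-21083/256
(0,3): OLD=450435/4096 → NEW=0, ERR=450435/4096
(0,4): OLD=14359701/65536 → NEW=255, ERR=-2351979/65536
(0,5): OLD=190105619/1048576 → NEW=255, ERR=-77281261/1048576
(1,0): OLD=31849/256 → NEW=0, ERR=31849/256
(1,1): OLD=378975/2048 → NEW=255, ERR=-143265/2048
(1,2): OLD=6765131/65536 → NEW=0, ERR=6765131/65536
(1,3): OLD=56269551/262144 → NEW=255, ERR=-10577169/262144
(1,4): OLD=2301606893/16777216 → NEW=255, ERR=-1976583187/16777216
(1,5): OLD=33334836843/268435456 → NEW=0, ERR=33334836843/268435456
(2,0): OLD=3498373/32768 → NEW=0, ERR=3498373/32768
(2,1): OLD=154118279/1048576 → NEW=255, ERR=-113268601/1048576
(2,2): OLD=1510986837/16777216 → NEW=0, ERR=1510986837/16777216
(2,3): OLD=20958739437/134217728 → NEW=255, ERR=-13266781203/134217728
(2,4): OLD=531290912839/4294967296 → NEW=0, ERR=531290912839/4294967296
(2,5): OLD=19417554958433/68719476736 → NEW=255, ERR=1894088390753/68719476736
(3,0): OLD=1629220021/16777216 → NEW=0, ERR=1629220021/16777216
(3,1): OLD=17218491665/134217728 → NEW=255, ERR=-17007028975/134217728
(3,2): OLD=86353435651/1073741824 → NEW=0, ERR=86353435651/1073741824
(3,3): OLD=11965342794313/68719476736 → NEW=255, ERR=-5558123773367/68719476736
(3,4): OLD=102398109660329/549755813888 → NEW=255, ERR=-37789622881111/549755813888
(3,5): OLD=1708828760924999/8796093022208 → NEW=255, ERR=-534174959738041/8796093022208
(4,0): OLD=183798922107/2147483648 → NEW=0, ERR=183798922107/2147483648
(4,1): OLD=4019945273407/34359738368 → NEW=0, ERR=4019945273407/34359738368
(4,2): OLD=192670781669389/1099511627776 → NEW=255, ERR=-87704683413491/1099511627776
(4,3): OLD=1617855262162721/17592186044416 → NEW=0, ERR=1617855262162721/17592186044416
(4,4): OLD=51597688514379825/281474976710656 → NEW=255, ERR=-20178430546837455/281474976710656
(4,5): OLD=609618634899316663/4503599627370496 → NEW=255, ERR=-538799270080159817/4503599627370496
(5,0): OLD=70194458885933/549755813888 → NEW=0, ERR=70194458885933/549755813888
(5,1): OLD=3392045130912253/17592186044416 → NEW=255, ERR=-1093962310413827/17592186044416
(5,2): OLD=13148069551242927/140737488355328 → NEW=0, ERR=13148069551242927/140737488355328
(5,3): OLD=897046448946886005/4503599627370496 → NEW=255, ERR=-251371456032590475/4503599627370496
(5,4): OLD=1049283178465634485/9007199254740992 → NEW=0, ERR=1049283178465634485/9007199254740992
(5,5): OLD=31431354078812921913/144115188075855872 → NEW=255, ERR=-5318018880530325447/144115188075855872
(6,0): OLD=29059849743806999/281474976710656 → NEW=0, ERR=29059849743806999/281474976710656
(6,1): OLD=712615103759241163/4503599627370496 → NEW=255, ERR=-435802801220235317/4503599627370496
(6,2): OLD=1918655100293963347/18014398509481984 → NEW=0, ERR=1918655100293963347/18014398509481984
(6,3): OLD=61057516858274155815/288230376151711744 → NEW=255, ERR=-12441229060412338905/288230376151711744
(6,4): OLD=881351046052986776519/4611686018427387904 → NEW=255, ERR=-294628888645997139001/4611686018427387904
(6,5): OLD=12233769052345537691665/73786976294838206464 → NEW=255, ERR=-6581909902838204956655/73786976294838206464
Row 0: ..#.##
Row 1: .#.##.
Row 2: .#.#.#
Row 3: .#.###
Row 4: ..#.##
Row 5: .#.#.#
Row 6: .#.###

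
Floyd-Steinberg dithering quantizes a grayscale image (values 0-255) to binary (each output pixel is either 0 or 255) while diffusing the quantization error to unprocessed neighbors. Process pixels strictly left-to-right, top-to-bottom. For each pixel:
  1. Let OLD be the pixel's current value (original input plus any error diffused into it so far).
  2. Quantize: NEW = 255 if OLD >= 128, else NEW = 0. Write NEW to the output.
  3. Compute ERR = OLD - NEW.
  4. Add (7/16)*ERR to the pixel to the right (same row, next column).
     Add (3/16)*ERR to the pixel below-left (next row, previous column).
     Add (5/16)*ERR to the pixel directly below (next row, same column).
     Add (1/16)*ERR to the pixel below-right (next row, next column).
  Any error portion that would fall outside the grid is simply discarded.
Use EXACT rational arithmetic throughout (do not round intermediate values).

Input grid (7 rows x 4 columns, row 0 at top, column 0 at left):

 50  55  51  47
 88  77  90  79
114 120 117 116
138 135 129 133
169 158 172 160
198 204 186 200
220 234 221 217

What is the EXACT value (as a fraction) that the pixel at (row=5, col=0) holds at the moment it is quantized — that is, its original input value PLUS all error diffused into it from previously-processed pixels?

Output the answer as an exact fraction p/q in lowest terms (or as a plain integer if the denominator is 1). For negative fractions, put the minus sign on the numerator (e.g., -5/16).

Answer: 55437391901245/274877906944

Derivation:
(0,0): OLD=50 → NEW=0, ERR=50
(0,1): OLD=615/8 → NEW=0, ERR=615/8
(0,2): OLD=10833/128 → NEW=0, ERR=10833/128
(0,3): OLD=172087/2048 → NEW=0, ERR=172087/2048
(1,0): OLD=15109/128 → NEW=0, ERR=15109/128
(1,1): OLD=175779/1024 → NEW=255, ERR=-85341/1024
(1,2): OLD=3294687/32768 → NEW=0, ERR=3294687/32768
(1,3): OLD=81021769/524288 → NEW=255, ERR=-52671671/524288
(2,0): OLD=2216113/16384 → NEW=255, ERR=-1961807/16384
(2,1): OLD=35546667/524288 → NEW=0, ERR=35546667/524288
(2,2): OLD=161519895/1048576 → NEW=255, ERR=-105866985/1048576
(2,3): OLD=783801435/16777216 → NEW=0, ERR=783801435/16777216
(3,0): OLD=950378785/8388608 → NEW=0, ERR=950378785/8388608
(3,1): OLD=24070525311/134217728 → NEW=255, ERR=-10154995329/134217728
(3,2): OLD=166096734081/2147483648 → NEW=0, ERR=166096734081/2147483648
(3,3): OLD=6017339674631/34359738368 → NEW=255, ERR=-2744393609209/34359738368
(4,0): OLD=408490053325/2147483648 → NEW=255, ERR=-139118276915/2147483648
(4,1): OLD=2192099134311/17179869184 → NEW=0, ERR=2192099134311/17179869184
(4,2): OLD=127702266963719/549755813888 → NEW=255, ERR=-12485465577721/549755813888
(4,3): OLD=1142945899697249/8796093022208 → NEW=255, ERR=-1100057820965791/8796093022208
(5,0): OLD=55437391901245/274877906944 → NEW=255, ERR=-14656474369475/274877906944
Target (5,0): original=198, with diffused error = 55437391901245/274877906944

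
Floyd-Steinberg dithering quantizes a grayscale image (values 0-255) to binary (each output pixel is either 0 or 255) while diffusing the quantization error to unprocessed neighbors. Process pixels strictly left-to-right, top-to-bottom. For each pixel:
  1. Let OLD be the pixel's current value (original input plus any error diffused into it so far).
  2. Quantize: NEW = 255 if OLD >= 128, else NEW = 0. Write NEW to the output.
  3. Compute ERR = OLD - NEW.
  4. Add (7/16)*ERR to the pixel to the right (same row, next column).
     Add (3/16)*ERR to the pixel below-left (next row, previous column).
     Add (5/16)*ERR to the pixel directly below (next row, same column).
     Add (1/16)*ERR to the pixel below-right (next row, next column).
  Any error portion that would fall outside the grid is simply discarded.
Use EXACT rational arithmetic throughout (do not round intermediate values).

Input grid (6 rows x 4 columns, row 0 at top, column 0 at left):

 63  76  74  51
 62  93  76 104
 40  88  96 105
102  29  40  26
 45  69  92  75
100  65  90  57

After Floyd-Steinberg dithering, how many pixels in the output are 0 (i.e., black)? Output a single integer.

Answer: 19

Derivation:
(0,0): OLD=63 → NEW=0, ERR=63
(0,1): OLD=1657/16 → NEW=0, ERR=1657/16
(0,2): OLD=30543/256 → NEW=0, ERR=30543/256
(0,3): OLD=422697/4096 → NEW=0, ERR=422697/4096
(1,0): OLD=25883/256 → NEW=0, ERR=25883/256
(1,1): OLD=401213/2048 → NEW=255, ERR=-121027/2048
(1,2): OLD=7422081/65536 → NEW=0, ERR=7422081/65536
(1,3): OLD=202641239/1048576 → NEW=255, ERR=-64745641/1048576
(2,0): OLD=1982959/32768 → NEW=0, ERR=1982959/32768
(2,1): OLD=129564085/1048576 → NEW=0, ERR=129564085/1048576
(2,2): OLD=356890633/2097152 → NEW=255, ERR=-177883127/2097152
(2,3): OLD=1868083653/33554432 → NEW=0, ERR=1868083653/33554432
(3,0): OLD=2417241727/16777216 → NEW=255, ERR=-1860948353/16777216
(3,1): OLD=1869196513/268435456 → NEW=0, ERR=1869196513/268435456
(3,2): OLD=149040279583/4294967296 → NEW=0, ERR=149040279583/4294967296
(3,3): OLD=3661257246041/68719476736 → NEW=0, ERR=3661257246041/68719476736
(4,0): OLD=50005249619/4294967296 → NEW=0, ERR=50005249619/4294967296
(4,1): OLD=2605967211769/34359738368 → NEW=0, ERR=2605967211769/34359738368
(4,2): OLD=161024119132249/1099511627776 → NEW=255, ERR=-119351345950631/1099511627776
(4,3): OLD=815009422933311/17592186044416 → NEW=0, ERR=815009422933311/17592186044416
(5,0): OLD=64793693008867/549755813888 → NEW=0, ERR=64793693008867/549755813888
(5,1): OLD=2122305854944789/17592186044416 → NEW=0, ERR=2122305854944789/17592186044416
(5,2): OLD=1075627021679617/8796093022208 → NEW=0, ERR=1075627021679617/8796093022208
(5,3): OLD=33268277555478489/281474976710656 → NEW=0, ERR=33268277555478489/281474976710656
Output grid:
  Row 0: ....  (4 black, running=4)
  Row 1: .#.#  (2 black, running=6)
  Row 2: ..#.  (3 black, running=9)
  Row 3: #...  (3 black, running=12)
  Row 4: ..#.  (3 black, running=15)
  Row 5: ....  (4 black, running=19)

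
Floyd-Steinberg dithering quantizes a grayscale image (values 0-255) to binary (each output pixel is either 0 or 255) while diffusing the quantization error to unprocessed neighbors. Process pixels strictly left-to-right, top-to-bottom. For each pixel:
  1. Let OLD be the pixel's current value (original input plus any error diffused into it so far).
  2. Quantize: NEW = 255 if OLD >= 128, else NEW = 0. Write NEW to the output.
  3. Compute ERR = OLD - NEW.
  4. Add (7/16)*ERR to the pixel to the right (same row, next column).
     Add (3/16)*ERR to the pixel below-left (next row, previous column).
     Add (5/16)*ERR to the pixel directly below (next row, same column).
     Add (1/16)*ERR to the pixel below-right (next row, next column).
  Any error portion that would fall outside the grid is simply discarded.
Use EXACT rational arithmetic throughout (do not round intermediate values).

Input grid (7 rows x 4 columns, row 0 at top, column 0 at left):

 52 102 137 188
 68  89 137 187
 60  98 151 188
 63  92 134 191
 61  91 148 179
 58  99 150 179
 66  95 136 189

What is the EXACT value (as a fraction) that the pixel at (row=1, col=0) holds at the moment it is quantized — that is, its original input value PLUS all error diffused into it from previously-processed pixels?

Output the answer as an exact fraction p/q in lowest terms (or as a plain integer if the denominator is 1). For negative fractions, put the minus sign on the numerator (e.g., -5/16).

Answer: 6889/64

Derivation:
(0,0): OLD=52 → NEW=0, ERR=52
(0,1): OLD=499/4 → NEW=0, ERR=499/4
(0,2): OLD=12261/64 → NEW=255, ERR=-4059/64
(0,3): OLD=164099/1024 → NEW=255, ERR=-97021/1024
(1,0): OLD=6889/64 → NEW=0, ERR=6889/64
Target (1,0): original=68, with diffused error = 6889/64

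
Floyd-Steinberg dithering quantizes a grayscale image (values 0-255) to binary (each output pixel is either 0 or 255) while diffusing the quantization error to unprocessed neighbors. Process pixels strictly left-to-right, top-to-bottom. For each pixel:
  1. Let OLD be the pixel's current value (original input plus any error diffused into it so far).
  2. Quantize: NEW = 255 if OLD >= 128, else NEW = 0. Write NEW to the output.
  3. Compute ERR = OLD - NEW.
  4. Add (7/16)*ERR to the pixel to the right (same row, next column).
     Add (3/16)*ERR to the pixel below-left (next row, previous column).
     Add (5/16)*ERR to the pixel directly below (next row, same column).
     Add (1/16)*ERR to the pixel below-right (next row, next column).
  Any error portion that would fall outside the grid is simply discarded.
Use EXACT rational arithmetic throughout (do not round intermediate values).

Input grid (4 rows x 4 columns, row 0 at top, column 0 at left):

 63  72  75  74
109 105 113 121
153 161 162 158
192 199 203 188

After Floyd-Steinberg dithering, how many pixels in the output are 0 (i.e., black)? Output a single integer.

(0,0): OLD=63 → NEW=0, ERR=63
(0,1): OLD=1593/16 → NEW=0, ERR=1593/16
(0,2): OLD=30351/256 → NEW=0, ERR=30351/256
(0,3): OLD=515561/4096 → NEW=0, ERR=515561/4096
(1,0): OLD=37723/256 → NEW=255, ERR=-27557/256
(1,1): OLD=235901/2048 → NEW=0, ERR=235901/2048
(1,2): OLD=15090753/65536 → NEW=255, ERR=-1620927/65536
(1,3): OLD=164545943/1048576 → NEW=255, ERR=-102840937/1048576
(2,0): OLD=4618927/32768 → NEW=255, ERR=-3736913/32768
(2,1): OLD=142330741/1048576 → NEW=255, ERR=-125056139/1048576
(2,2): OLD=190637545/2097152 → NEW=0, ERR=190637545/2097152
(2,3): OLD=5555784037/33554432 → NEW=255, ERR=-3000596123/33554432
(3,0): OLD=2248150975/16777216 → NEW=255, ERR=-2030039105/16777216
(3,1): OLD=31865892513/268435456 → NEW=0, ERR=31865892513/268435456
(3,2): OLD=1112918958943/4294967296 → NEW=255, ERR=17702298463/4294967296
(3,3): OLD=11513221889049/68719476736 → NEW=255, ERR=-6010244678631/68719476736
Output grid:
  Row 0: ....  (4 black, running=4)
  Row 1: #.##  (1 black, running=5)
  Row 2: ##.#  (1 black, running=6)
  Row 3: #.##  (1 black, running=7)

Answer: 7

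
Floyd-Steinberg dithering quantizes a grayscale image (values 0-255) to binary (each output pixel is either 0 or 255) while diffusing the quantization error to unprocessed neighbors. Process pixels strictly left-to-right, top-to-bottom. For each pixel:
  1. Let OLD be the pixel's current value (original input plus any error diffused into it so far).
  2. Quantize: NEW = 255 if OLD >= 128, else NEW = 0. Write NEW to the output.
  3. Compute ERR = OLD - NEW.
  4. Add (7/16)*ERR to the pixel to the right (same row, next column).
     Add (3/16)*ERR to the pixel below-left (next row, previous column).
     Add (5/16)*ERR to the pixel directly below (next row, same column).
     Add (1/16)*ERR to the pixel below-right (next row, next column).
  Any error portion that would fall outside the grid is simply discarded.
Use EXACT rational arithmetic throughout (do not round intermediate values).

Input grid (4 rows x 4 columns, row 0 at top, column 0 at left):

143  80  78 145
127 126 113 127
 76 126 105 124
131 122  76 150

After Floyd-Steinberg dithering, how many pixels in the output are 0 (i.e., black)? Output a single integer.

Answer: 8

Derivation:
(0,0): OLD=143 → NEW=255, ERR=-112
(0,1): OLD=31 → NEW=0, ERR=31
(0,2): OLD=1465/16 → NEW=0, ERR=1465/16
(0,3): OLD=47375/256 → NEW=255, ERR=-17905/256
(1,0): OLD=1565/16 → NEW=0, ERR=1565/16
(1,1): OLD=24147/128 → NEW=255, ERR=-8493/128
(1,2): OLD=415367/4096 → NEW=0, ERR=415367/4096
(1,3): OLD=10173281/65536 → NEW=255, ERR=-6538399/65536
(2,0): OLD=192769/2048 → NEW=0, ERR=192769/2048
(2,1): OLD=11244163/65536 → NEW=255, ERR=-5467517/65536
(2,2): OLD=10136701/131072 → NEW=0, ERR=10136701/131072
(2,3): OLD=278911509/2097152 → NEW=255, ERR=-255862251/2097152
(3,0): OLD=151803945/1048576 → NEW=255, ERR=-115582935/1048576
(3,1): OLD=1142316999/16777216 → NEW=0, ERR=1142316999/16777216
(3,2): OLD=27344423913/268435456 → NEW=0, ERR=27344423913/268435456
(3,3): OLD=692664184799/4294967296 → NEW=255, ERR=-402552475681/4294967296
Output grid:
  Row 0: #..#  (2 black, running=2)
  Row 1: .#.#  (2 black, running=4)
  Row 2: .#.#  (2 black, running=6)
  Row 3: #..#  (2 black, running=8)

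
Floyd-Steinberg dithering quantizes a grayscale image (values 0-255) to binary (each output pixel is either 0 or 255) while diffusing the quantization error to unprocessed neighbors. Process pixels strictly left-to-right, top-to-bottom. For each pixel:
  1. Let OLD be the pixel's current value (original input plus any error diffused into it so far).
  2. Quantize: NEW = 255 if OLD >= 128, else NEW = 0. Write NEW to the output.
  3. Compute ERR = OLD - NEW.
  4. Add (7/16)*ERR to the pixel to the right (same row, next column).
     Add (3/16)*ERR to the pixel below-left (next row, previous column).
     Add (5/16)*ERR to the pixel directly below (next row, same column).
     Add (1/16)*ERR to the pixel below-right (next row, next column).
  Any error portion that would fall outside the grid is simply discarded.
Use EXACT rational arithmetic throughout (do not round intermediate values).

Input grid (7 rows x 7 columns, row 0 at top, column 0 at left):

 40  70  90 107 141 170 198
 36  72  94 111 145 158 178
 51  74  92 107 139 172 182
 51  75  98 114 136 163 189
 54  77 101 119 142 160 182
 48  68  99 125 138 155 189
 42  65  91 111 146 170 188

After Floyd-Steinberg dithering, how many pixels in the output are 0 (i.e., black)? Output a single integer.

Answer: 26

Derivation:
(0,0): OLD=40 → NEW=0, ERR=40
(0,1): OLD=175/2 → NEW=0, ERR=175/2
(0,2): OLD=4105/32 → NEW=255, ERR=-4055/32
(0,3): OLD=26399/512 → NEW=0, ERR=26399/512
(0,4): OLD=1339865/8192 → NEW=255, ERR=-749095/8192
(0,5): OLD=17038575/131072 → NEW=255, ERR=-16384785/131072
(0,6): OLD=300542601/2097152 → NEW=255, ERR=-234231159/2097152
(1,0): OLD=2077/32 → NEW=0, ERR=2077/32
(1,1): OLD=27259/256 → NEW=0, ERR=27259/256
(1,2): OLD=951271/8192 → NEW=0, ERR=951271/8192
(1,3): OLD=5008611/32768 → NEW=255, ERR=-3347229/32768
(1,4): OLD=108040817/2097152 → NEW=0, ERR=108040817/2097152
(1,5): OLD=1926320689/16777216 → NEW=0, ERR=1926320689/16777216
(1,6): OLD=49799257151/268435456 → NEW=255, ERR=-18651784129/268435456
(2,0): OLD=373753/4096 → NEW=0, ERR=373753/4096
(2,1): OLD=22678835/131072 → NEW=255, ERR=-10744525/131072
(2,2): OLD=167617849/2097152 → NEW=0, ERR=167617849/2097152
(2,3): OLD=2130091857/16777216 → NEW=0, ERR=2130091857/16777216
(2,4): OLD=30304992441/134217728 → NEW=255, ERR=-3920528199/134217728
(2,5): OLD=795826507435/4294967296 → NEW=255, ERR=-299390153045/4294967296
(2,6): OLD=9412209060701/68719476736 → NEW=255, ERR=-8111257506979/68719476736
(3,0): OLD=134521657/2097152 → NEW=0, ERR=134521657/2097152
(3,1): OLD=1646443541/16777216 → NEW=0, ERR=1646443541/16777216
(3,2): OLD=24775734903/134217728 → NEW=255, ERR=-9449785737/134217728
(3,3): OLD=65708566933/536870912 → NEW=0, ERR=65708566933/536870912
(3,4): OLD=12045377128761/68719476736 → NEW=255, ERR=-5478089438919/68719476736
(3,5): OLD=45290737026315/549755813888 → NEW=0, ERR=45290737026315/549755813888
(3,6): OLD=1616724500512597/8796093022208 → NEW=255, ERR=-626279220150443/8796093022208
(4,0): OLD=24815711527/268435456 → NEW=0, ERR=24815711527/268435456
(4,1): OLD=596658003435/4294967296 → NEW=255, ERR=-498558657045/4294967296
(4,2): OLD=3937285985989/68719476736 → NEW=0, ERR=3937285985989/68719476736
(4,3): OLD=89591904915143/549755813888 → NEW=255, ERR=-50595827626297/549755813888
(4,4): OLD=439454310915517/4398046511104 → NEW=0, ERR=439454310915517/4398046511104
(4,5): OLD=29713584343141957/140737488355328 → NEW=255, ERR=-6174475187466683/140737488355328
(4,6): OLD=328098330845149555/2251799813685248 → NEW=255, ERR=-246110621644588685/2251799813685248
(5,0): OLD=3788115834353/68719476736 → NEW=0, ERR=3788115834353/68719476736
(5,1): OLD=39781794537259/549755813888 → NEW=0, ERR=39781794537259/549755813888
(5,2): OLD=545587109709157/4398046511104 → NEW=0, ERR=545587109709157/4398046511104
(5,3): OLD=6080859460485033/35184372088832 → NEW=255, ERR=-2891155422167127/35184372088832
(5,4): OLD=268632754779635307/2251799813685248 → NEW=0, ERR=268632754779635307/2251799813685248
(5,5): OLD=3228801774327253099/18014398509481984 → NEW=255, ERR=-1364869845590652821/18014398509481984
(5,6): OLD=34286694483759667045/288230376151711744 → NEW=0, ERR=34286694483759667045/288230376151711744
(6,0): OLD=640305923918633/8796093022208 → NEW=0, ERR=640305923918633/8796093022208
(6,1): OLD=20571023258559597/140737488355328 → NEW=255, ERR=-15317036272049043/140737488355328
(6,2): OLD=160478741030012167/2251799813685248 → NEW=0, ERR=160478741030012167/2251799813685248
(6,3): OLD=2641308392865799641/18014398509481984 → NEW=255, ERR=-1952363227052106279/18014398509481984
(6,4): OLD=4198190175881131933/36028797018963968 → NEW=0, ERR=4198190175881131933/36028797018963968
(6,5): OLD=1047140761397819426679/4611686018427387904 → NEW=255, ERR=-128839173301164488841/4611686018427387904
(6,6): OLD=15363606208550997634769/73786976294838206464 → NEW=255, ERR=-3452072746632745013551/73786976294838206464
Output grid:
  Row 0: ..#.###  (3 black, running=3)
  Row 1: ...#..#  (5 black, running=8)
  Row 2: .#..###  (3 black, running=11)
  Row 3: ..#.#.#  (4 black, running=15)
  Row 4: .#.#.##  (3 black, running=18)
  Row 5: ...#.#.  (5 black, running=23)
  Row 6: .#.#.##  (3 black, running=26)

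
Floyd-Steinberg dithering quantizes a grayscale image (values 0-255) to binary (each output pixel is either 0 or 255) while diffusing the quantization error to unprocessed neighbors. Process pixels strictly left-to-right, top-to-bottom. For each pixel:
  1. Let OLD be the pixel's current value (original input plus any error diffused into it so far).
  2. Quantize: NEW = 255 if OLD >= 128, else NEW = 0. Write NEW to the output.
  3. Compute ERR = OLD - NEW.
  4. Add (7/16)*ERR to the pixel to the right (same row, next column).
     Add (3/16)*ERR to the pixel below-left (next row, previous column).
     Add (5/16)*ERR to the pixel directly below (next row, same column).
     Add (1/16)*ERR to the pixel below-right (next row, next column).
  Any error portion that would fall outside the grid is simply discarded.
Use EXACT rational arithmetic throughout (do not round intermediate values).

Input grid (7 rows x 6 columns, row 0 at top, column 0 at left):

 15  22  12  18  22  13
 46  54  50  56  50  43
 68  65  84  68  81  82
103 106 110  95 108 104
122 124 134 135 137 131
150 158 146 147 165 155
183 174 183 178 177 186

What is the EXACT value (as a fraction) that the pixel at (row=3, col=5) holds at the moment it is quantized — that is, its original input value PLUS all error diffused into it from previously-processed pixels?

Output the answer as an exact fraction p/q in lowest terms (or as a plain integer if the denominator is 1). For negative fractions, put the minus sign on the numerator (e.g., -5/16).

Answer: 1019558597626629/8796093022208

Derivation:
(0,0): OLD=15 → NEW=0, ERR=15
(0,1): OLD=457/16 → NEW=0, ERR=457/16
(0,2): OLD=6271/256 → NEW=0, ERR=6271/256
(0,3): OLD=117625/4096 → NEW=0, ERR=117625/4096
(0,4): OLD=2265167/65536 → NEW=0, ERR=2265167/65536
(0,5): OLD=29487657/1048576 → NEW=0, ERR=29487657/1048576
(1,0): OLD=14347/256 → NEW=0, ERR=14347/256
(1,1): OLD=190413/2048 → NEW=0, ERR=190413/2048
(1,2): OLD=6914129/65536 → NEW=0, ERR=6914129/65536
(1,3): OLD=31232509/262144 → NEW=0, ERR=31232509/262144
(1,4): OLD=2013159383/16777216 → NEW=0, ERR=2013159383/16777216
(1,5): OLD=28573735601/268435456 → NEW=0, ERR=28573735601/268435456
(2,0): OLD=3373343/32768 → NEW=0, ERR=3373343/32768
(2,1): OLD=170265541/1048576 → NEW=255, ERR=-97121339/1048576
(2,2): OLD=1754848655/16777216 → NEW=0, ERR=1754848655/16777216
(2,3): OLD=24170724823/134217728 → NEW=255, ERR=-10054795817/134217728
(2,4): OLD=485881256197/4294967296 → NEW=0, ERR=485881256197/4294967296
(2,5): OLD=11837433535859/68719476736 → NEW=255, ERR=-5686033031821/68719476736
(3,0): OLD=1976424111/16777216 → NEW=0, ERR=1976424111/16777216
(3,1): OLD=20755558787/134217728 → NEW=255, ERR=-13469961853/134217728
(3,2): OLD=84765747833/1073741824 → NEW=0, ERR=84765747833/1073741824
(3,3): OLD=9199908922795/68719476736 → NEW=255, ERR=-8323557644885/68719476736
(3,4): OLD=38573349113803/549755813888 → NEW=0, ERR=38573349113803/549755813888
(3,5): OLD=1019558597626629/8796093022208 → NEW=0, ERR=1019558597626629/8796093022208
Target (3,5): original=104, with diffused error = 1019558597626629/8796093022208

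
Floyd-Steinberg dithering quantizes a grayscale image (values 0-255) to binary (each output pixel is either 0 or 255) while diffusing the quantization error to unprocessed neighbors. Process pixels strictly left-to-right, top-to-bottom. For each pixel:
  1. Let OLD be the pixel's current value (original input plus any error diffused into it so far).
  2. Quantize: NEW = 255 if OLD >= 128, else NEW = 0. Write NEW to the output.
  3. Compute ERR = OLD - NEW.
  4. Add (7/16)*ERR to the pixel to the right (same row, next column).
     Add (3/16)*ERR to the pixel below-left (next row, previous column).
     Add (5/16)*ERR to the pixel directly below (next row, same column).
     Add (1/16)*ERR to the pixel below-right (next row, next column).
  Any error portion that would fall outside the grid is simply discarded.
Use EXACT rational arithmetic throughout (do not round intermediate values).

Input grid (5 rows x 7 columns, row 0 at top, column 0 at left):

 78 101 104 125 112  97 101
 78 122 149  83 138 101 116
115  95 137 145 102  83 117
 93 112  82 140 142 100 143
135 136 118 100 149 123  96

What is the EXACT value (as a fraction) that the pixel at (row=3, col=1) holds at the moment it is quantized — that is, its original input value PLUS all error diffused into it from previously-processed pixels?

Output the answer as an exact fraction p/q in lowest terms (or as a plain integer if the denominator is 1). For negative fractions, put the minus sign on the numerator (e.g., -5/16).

Answer: 9997975723/67108864

Derivation:
(0,0): OLD=78 → NEW=0, ERR=78
(0,1): OLD=1081/8 → NEW=255, ERR=-959/8
(0,2): OLD=6599/128 → NEW=0, ERR=6599/128
(0,3): OLD=302193/2048 → NEW=255, ERR=-220047/2048
(0,4): OLD=2129687/32768 → NEW=0, ERR=2129687/32768
(0,5): OLD=65763745/524288 → NEW=0, ERR=65763745/524288
(0,6): OLD=1307595623/8388608 → NEW=255, ERR=-831499417/8388608
(1,0): OLD=10227/128 → NEW=0, ERR=10227/128
(1,1): OLD=137253/1024 → NEW=255, ERR=-123867/1024
(1,2): OLD=2770569/32768 → NEW=0, ERR=2770569/32768
(1,3): OLD=13346133/131072 → NEW=0, ERR=13346133/131072
(1,4): OLD=1842653791/8388608 → NEW=255, ERR=-296441249/8388608
(1,5): OLD=7396351503/67108864 → NEW=0, ERR=7396351503/67108864
(1,6): OLD=151486294785/1073741824 → NEW=255, ERR=-122317870335/1073741824
(2,0): OLD=1921639/16384 → NEW=0, ERR=1921639/16384
(2,1): OLD=67821405/524288 → NEW=255, ERR=-65872035/524288
(2,2): OLD=1006514263/8388608 → NEW=0, ERR=1006514263/8388608
(2,3): OLD=15298937439/67108864 → NEW=255, ERR=-1813822881/67108864
(2,4): OLD=56994765263/536870912 → NEW=0, ERR=56994765263/536870912
(2,5): OLD=2410665885317/17179869184 → NEW=255, ERR=-1970200756603/17179869184
(2,6): OLD=10477346174195/274877906944 → NEW=0, ERR=10477346174195/274877906944
(3,0): OLD=889986679/8388608 → NEW=0, ERR=889986679/8388608
(3,1): OLD=9997975723/67108864 → NEW=255, ERR=-7114784597/67108864
Target (3,1): original=112, with diffused error = 9997975723/67108864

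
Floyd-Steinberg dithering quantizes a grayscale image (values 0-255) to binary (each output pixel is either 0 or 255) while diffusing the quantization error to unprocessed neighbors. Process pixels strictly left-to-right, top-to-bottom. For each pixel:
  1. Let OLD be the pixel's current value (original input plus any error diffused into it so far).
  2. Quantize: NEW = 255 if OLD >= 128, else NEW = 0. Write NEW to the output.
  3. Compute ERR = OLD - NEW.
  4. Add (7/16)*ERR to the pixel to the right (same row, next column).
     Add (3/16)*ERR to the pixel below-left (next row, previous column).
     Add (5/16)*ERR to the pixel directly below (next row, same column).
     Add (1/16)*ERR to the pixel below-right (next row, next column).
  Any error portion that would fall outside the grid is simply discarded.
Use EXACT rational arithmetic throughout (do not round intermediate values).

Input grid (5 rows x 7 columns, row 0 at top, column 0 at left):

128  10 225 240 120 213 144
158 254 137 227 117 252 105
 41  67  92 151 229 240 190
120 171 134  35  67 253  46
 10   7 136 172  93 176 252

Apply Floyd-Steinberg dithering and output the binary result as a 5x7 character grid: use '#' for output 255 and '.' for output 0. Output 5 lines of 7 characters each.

Answer: #.##.##
.#.###.
.#.####
.#...#.
..##.##

Derivation:
(0,0): OLD=128 → NEW=255, ERR=-127
(0,1): OLD=-729/16 → NEW=0, ERR=-729/16
(0,2): OLD=52497/256 → NEW=255, ERR=-12783/256
(0,3): OLD=893559/4096 → NEW=255, ERR=-150921/4096
(0,4): OLD=6807873/65536 → NEW=0, ERR=6807873/65536
(0,5): OLD=271001799/1048576 → NEW=255, ERR=3614919/1048576
(0,6): OLD=2441223537/16777216 → NEW=255, ERR=-1836966543/16777216
(1,0): OLD=28101/256 → NEW=0, ERR=28101/256
(1,1): OLD=553955/2048 → NEW=255, ERR=31715/2048
(1,2): OLD=7760415/65536 → NEW=0, ERR=7760415/65536
(1,3): OLD=74356787/262144 → NEW=255, ERR=7510067/262144
(1,4): OLD=2690054969/16777216 → NEW=255, ERR=-1588135111/16777216
(1,5): OLD=26524949257/134217728 → NEW=255, ERR=-7700571383/134217728
(1,6): OLD=98565831271/2147483648 → NEW=0, ERR=98565831271/2147483648
(2,0): OLD=2562673/32768 → NEW=0, ERR=2562673/32768
(2,1): OLD=141681515/1048576 → NEW=255, ERR=-125705365/1048576
(2,2): OLD=1390758401/16777216 → NEW=0, ERR=1390758401/16777216
(2,3): OLD=24947272505/134217728 → NEW=255, ERR=-9278248135/134217728
(2,4): OLD=172022027081/1073741824 → NEW=255, ERR=-101782138039/1073741824
(2,5): OLD=6297757764739/34359738368 → NEW=255, ERR=-2463975519101/34359738368
(2,6): OLD=93119696232645/549755813888 → NEW=255, ERR=-47068036308795/549755813888
(3,0): OLD=2046177505/16777216 → NEW=0, ERR=2046177505/16777216
(3,1): OLD=27826820045/134217728 → NEW=255, ERR=-6398700595/134217728
(3,2): OLD=127338604791/1073741824 → NEW=0, ERR=127338604791/1073741824
(3,3): OLD=226299463281/4294967296 → NEW=0, ERR=226299463281/4294967296
(3,4): OLD=23454109308129/549755813888 → NEW=0, ERR=23454109308129/549755813888
(3,5): OLD=999577847322547/4398046511104 → NEW=255, ERR=-121924013008973/4398046511104
(3,6): OLD=185383822313005/70368744177664 → NEW=0, ERR=185383822313005/70368744177664
(4,0): OLD=84125834895/2147483648 → NEW=0, ERR=84125834895/2147483648
(4,1): OLD=1343445314627/34359738368 → NEW=0, ERR=1343445314627/34359738368
(4,2): OLD=108338204424141/549755813888 → NEW=255, ERR=-31849528117299/549755813888
(4,3): OLD=785186326537951/4398046511104 → NEW=255, ERR=-336315533793569/4398046511104
(4,4): OLD=2497103727832877/35184372088832 → NEW=0, ERR=2497103727832877/35184372088832
(4,5): OLD=226922192211623789/1125899906842624 → NEW=255, ERR=-60182284033245331/1125899906842624
(4,6): OLD=4101970594611485963/18014398509481984 → NEW=255, ERR=-491701025306419957/18014398509481984
Row 0: #.##.##
Row 1: .#.###.
Row 2: .#.####
Row 3: .#...#.
Row 4: ..##.##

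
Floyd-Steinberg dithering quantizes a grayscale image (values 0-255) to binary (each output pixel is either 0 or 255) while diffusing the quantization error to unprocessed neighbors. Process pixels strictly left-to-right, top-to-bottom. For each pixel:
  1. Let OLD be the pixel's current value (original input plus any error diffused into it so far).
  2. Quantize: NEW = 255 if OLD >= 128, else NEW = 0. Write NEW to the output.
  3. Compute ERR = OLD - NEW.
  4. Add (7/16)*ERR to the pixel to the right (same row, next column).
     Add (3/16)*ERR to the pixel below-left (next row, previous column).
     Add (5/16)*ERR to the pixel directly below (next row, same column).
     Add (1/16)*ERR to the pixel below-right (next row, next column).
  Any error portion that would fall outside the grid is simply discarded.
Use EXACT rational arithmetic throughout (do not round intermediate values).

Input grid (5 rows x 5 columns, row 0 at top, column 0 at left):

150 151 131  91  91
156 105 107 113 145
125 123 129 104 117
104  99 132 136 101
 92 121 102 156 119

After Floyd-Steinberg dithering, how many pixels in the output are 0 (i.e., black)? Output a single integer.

(0,0): OLD=150 → NEW=255, ERR=-105
(0,1): OLD=1681/16 → NEW=0, ERR=1681/16
(0,2): OLD=45303/256 → NEW=255, ERR=-19977/256
(0,3): OLD=232897/4096 → NEW=0, ERR=232897/4096
(0,4): OLD=7594055/65536 → NEW=0, ERR=7594055/65536
(1,0): OLD=36579/256 → NEW=255, ERR=-28701/256
(1,1): OLD=138421/2048 → NEW=0, ERR=138421/2048
(1,2): OLD=8481113/65536 → NEW=255, ERR=-8230567/65536
(1,3): OLD=24293733/262144 → NEW=0, ERR=24293733/262144
(1,4): OLD=945016719/4194304 → NEW=255, ERR=-124530801/4194304
(2,0): OLD=3363223/32768 → NEW=0, ERR=3363223/32768
(2,1): OLD=166168173/1048576 → NEW=255, ERR=-101218707/1048576
(2,2): OLD=1159680903/16777216 → NEW=0, ERR=1159680903/16777216
(2,3): OLD=40207653541/268435456 → NEW=255, ERR=-28243387739/268435456
(2,4): OLD=289834385731/4294967296 → NEW=0, ERR=289834385731/4294967296
(3,0): OLD=1979290023/16777216 → NEW=0, ERR=1979290023/16777216
(3,1): OLD=18766828315/134217728 → NEW=255, ERR=-15458692325/134217728
(3,2): OLD=332646310553/4294967296 → NEW=0, ERR=332646310553/4294967296
(3,3): OLD=1322660432401/8589934592 → NEW=255, ERR=-867772888559/8589934592
(3,4): OLD=9801479530421/137438953472 → NEW=0, ERR=9801479530421/137438953472
(4,0): OLD=230364019561/2147483648 → NEW=0, ERR=230364019561/2147483648
(4,1): OLD=10571399364457/68719476736 → NEW=255, ERR=-6952067203223/68719476736
(4,2): OLD=61356020659015/1099511627776 → NEW=0, ERR=61356020659015/1099511627776
(4,3): OLD=2938891483095913/17592186044416 → NEW=255, ERR=-1547115958230167/17592186044416
(4,4): OLD=27161458544657503/281474976710656 → NEW=0, ERR=27161458544657503/281474976710656
Output grid:
  Row 0: #.#..  (3 black, running=3)
  Row 1: #.#.#  (2 black, running=5)
  Row 2: .#.#.  (3 black, running=8)
  Row 3: .#.#.  (3 black, running=11)
  Row 4: .#.#.  (3 black, running=14)

Answer: 14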